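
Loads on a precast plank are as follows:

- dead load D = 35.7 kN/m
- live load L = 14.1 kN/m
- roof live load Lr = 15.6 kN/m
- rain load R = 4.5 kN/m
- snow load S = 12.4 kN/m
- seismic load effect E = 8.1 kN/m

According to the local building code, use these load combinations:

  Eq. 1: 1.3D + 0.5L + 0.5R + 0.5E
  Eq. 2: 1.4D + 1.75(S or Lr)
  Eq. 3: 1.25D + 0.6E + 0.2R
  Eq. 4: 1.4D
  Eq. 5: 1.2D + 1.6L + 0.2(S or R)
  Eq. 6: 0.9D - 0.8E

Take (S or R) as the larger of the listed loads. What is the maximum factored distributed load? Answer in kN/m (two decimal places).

77.28 kN/m

(S or Lr) → Lr = 15.6 kN/m; (S or R) → S = 12.4 kN/m.
Eq. 1: 1.3(35.7) + 0.5(14.1) + 0.5(4.5) + 0.5(8.1) = 46.41 + 7.05 + 2.25 + 4.05 = 59.76
Eq. 2: 1.4(35.7) + 1.75(15.6) = 49.98 + 27.30 = 77.28
Eq. 3: 1.25(35.7) + 0.6(8.1) + 0.2(4.5) = 44.63 + 4.86 + 0.90 = 50.39
Eq. 4: 1.4(35.7) = 49.98
Eq. 5: 1.2(35.7) + 1.6(14.1) + 0.2(12.4) = 42.84 + 22.56 + 2.48 = 67.88
Eq. 6: 0.9(35.7) - 0.8(8.1) = 32.13 - 6.48 = 25.65
Combination 2 governs: w_u = 77.28 kN/m.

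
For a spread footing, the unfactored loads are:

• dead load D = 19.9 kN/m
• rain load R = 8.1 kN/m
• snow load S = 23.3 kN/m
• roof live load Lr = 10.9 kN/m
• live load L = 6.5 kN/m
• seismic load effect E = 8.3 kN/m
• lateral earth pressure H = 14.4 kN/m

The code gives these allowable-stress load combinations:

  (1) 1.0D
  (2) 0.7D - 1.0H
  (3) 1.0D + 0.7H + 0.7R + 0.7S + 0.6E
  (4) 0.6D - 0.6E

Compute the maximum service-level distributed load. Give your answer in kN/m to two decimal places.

(1) 1.0(19.9) = 19.90
(2) 0.7(19.9) - 1.0(14.4) = 13.93 - 14.40 = -0.47
(3) 1.0(19.9) + 0.7(14.4) + 0.7(8.1) + 0.7(23.3) + 0.6(8.3) = 19.90 + 10.08 + 5.67 + 16.31 + 4.98 = 56.94
(4) 0.6(19.9) - 0.6(8.3) = 11.94 - 4.98 = 6.96
The controlling combination is 3, giving 56.94 kN/m.

56.94 kN/m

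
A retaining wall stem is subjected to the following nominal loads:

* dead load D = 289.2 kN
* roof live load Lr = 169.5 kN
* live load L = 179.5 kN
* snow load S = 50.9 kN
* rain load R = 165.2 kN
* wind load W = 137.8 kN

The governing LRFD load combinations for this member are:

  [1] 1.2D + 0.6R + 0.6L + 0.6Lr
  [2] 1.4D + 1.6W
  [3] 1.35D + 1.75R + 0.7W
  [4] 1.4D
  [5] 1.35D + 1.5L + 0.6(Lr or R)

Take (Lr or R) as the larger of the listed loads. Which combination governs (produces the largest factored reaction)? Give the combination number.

(Lr or R) → Lr = 169.5 kN.
[1] 1.2(289.2) + 0.6(165.2) + 0.6(179.5) + 0.6(169.5) = 655.56
[2] 1.4(289.2) + 1.6(137.8) = 625.36
[3] 1.35(289.2) + 1.75(165.2) + 0.7(137.8) = 775.98
[4] 1.4(289.2) = 404.88
[5] 1.35(289.2) + 1.5(179.5) + 0.6(169.5) = 761.37
The largest value is 775.98 kN from combination 3.

Combination 3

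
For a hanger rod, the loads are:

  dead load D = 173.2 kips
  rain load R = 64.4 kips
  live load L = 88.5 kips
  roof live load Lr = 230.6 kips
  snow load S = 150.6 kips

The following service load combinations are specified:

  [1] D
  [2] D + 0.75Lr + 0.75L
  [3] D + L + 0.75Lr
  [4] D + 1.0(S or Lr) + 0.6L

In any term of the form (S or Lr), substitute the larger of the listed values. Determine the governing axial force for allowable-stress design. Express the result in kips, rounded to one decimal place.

(S or Lr) → Lr = 230.6 kips.
[1] 1.0(173.2) = 173.2
[2] 1.0(173.2) + 0.75(230.6) + 0.75(88.5) = 412.5
[3] 1.0(173.2) + 1.0(88.5) + 0.75(230.6) = 173.2 + 88.5 + 173.0 = 434.7
[4] 1.0(173.2) + 1.0(230.6) + 0.6(88.5) = 173.2 + 230.6 + 53.1 = 456.9
The controlling combination is 4, giving 456.9 kips.

456.9 kips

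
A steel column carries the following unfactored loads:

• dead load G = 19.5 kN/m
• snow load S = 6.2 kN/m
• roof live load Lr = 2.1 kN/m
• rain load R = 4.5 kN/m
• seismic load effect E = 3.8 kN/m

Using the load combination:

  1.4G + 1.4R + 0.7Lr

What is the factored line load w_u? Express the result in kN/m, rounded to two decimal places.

1.4(19.5) + 1.4(4.5) + 0.7(2.1) = 27.30 + 6.30 + 1.47 = 35.07
w_u = 35.07 kN/m.

35.07 kN/m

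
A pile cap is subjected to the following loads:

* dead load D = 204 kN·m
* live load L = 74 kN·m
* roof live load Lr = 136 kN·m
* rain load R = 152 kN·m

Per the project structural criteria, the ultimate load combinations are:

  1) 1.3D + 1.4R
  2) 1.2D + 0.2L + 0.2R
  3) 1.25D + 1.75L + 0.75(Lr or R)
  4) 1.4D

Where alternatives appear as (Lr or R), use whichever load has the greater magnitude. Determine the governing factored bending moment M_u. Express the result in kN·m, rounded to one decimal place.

498.5 kN·m

(Lr or R) → R = 152 kN·m.
1) 1.3(204) + 1.4(152) = 265.2 + 212.8 = 478.0
2) 1.2(204) + 0.2(74) + 0.2(152) = 244.8 + 14.8 + 30.4 = 290.0
3) 1.25(204) + 1.75(74) + 0.75(152) = 255.0 + 129.5 + 114.0 = 498.5
4) 1.4(204) = 285.6
Maximum is from combination 3.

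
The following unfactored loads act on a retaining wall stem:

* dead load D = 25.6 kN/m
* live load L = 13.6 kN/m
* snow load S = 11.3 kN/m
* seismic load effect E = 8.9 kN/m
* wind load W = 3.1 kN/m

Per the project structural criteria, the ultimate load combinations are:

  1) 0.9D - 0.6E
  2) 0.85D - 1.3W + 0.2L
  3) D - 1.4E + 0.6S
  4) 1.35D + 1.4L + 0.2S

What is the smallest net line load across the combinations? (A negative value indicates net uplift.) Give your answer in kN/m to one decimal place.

17.7 kN/m

1) 0.9(25.6) - 0.6(8.9) = 23.0 - 5.3 = 17.7
2) 0.85(25.6) - 1.3(3.1) + 0.2(13.6) = 21.8 - 4.0 + 2.7 = 20.5
3) 1.0(25.6) - 1.4(8.9) + 0.6(11.3) = 25.6 - 12.5 + 6.8 = 19.9
4) 1.35(25.6) + 1.4(13.6) + 0.2(11.3) = 34.6 + 19.0 + 2.3 = 55.9
Combination 1 gives the minimum: 17.7 kN/m.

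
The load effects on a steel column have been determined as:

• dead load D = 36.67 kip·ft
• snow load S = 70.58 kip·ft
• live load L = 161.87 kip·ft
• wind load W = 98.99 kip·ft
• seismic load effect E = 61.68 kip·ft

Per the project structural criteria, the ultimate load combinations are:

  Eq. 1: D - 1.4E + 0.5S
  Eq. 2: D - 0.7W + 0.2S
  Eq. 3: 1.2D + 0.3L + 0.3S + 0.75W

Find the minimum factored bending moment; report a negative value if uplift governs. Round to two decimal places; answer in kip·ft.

-18.51 kip·ft

Eq. 1: 1.0(36.67) - 1.4(61.68) + 0.5(70.58) = 36.67 - 86.35 + 35.29 = -14.39
Eq. 2: 1.0(36.67) - 0.7(98.99) + 0.2(70.58) = -18.51
Eq. 3: 1.2(36.67) + 0.3(161.87) + 0.3(70.58) + 0.75(98.99) = 187.98
Combination 2 gives the minimum: -18.51 kip·ft.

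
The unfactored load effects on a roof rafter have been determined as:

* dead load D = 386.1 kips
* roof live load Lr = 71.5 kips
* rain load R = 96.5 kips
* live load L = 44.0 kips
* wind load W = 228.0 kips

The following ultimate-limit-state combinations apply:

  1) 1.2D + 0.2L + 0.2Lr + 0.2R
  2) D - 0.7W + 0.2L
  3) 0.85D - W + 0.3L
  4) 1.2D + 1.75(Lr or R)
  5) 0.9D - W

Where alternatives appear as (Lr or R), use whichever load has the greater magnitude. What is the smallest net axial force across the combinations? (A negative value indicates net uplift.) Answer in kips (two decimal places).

113.39 kips

(Lr or R) → R = 96.5 kips.
1) 1.2(386.1) + 0.2(44.0) + 0.2(71.5) + 0.2(96.5) = 463.32 + 8.80 + 14.30 + 19.30 = 505.72
2) 1.0(386.1) - 0.7(228.0) + 0.2(44.0) = 386.10 - 159.60 + 8.80 = 235.30
3) 0.85(386.1) - 1.0(228.0) + 0.3(44.0) = 328.19 - 228.00 + 13.20 = 113.39
4) 1.2(386.1) + 1.75(96.5) = 463.32 + 168.88 = 632.20
5) 0.9(386.1) - 1.0(228.0) = 347.49 - 228.00 = 119.49
Combination 3 gives the minimum: 113.39 kips.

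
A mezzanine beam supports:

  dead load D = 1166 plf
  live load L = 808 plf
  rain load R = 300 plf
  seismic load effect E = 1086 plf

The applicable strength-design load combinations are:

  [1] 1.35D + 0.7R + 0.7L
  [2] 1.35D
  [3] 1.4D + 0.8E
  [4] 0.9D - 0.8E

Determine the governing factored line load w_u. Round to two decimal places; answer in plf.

2501.20 plf

[1] 1.35(1166) + 0.7(300) + 0.7(808) = 1574.10 + 210.00 + 565.60 = 2349.70
[2] 1.35(1166) = 1574.10
[3] 1.4(1166) + 0.8(1086) = 1632.40 + 868.80 = 2501.20
[4] 0.9(1166) - 0.8(1086) = 1049.40 - 868.80 = 180.60
Combination 3 governs: w_u = 2501.20 plf.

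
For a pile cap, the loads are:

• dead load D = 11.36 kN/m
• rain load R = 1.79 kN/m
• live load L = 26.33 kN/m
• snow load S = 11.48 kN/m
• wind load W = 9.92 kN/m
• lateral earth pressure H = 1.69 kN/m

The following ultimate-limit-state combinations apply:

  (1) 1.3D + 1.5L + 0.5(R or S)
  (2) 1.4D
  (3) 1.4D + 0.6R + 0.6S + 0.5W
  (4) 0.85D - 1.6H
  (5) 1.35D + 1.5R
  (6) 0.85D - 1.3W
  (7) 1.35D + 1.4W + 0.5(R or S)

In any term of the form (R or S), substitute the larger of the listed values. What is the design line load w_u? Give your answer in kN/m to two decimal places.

60.00 kN/m

(R or S) → S = 11.48 kN/m.
(1) 1.3(11.36) + 1.5(26.33) + 0.5(11.48) = 60.00
(2) 1.4(11.36) = 15.90
(3) 1.4(11.36) + 0.6(1.79) + 0.6(11.48) + 0.5(9.92) = 28.83
(4) 0.85(11.36) - 1.6(1.69) = 6.95
(5) 1.35(11.36) + 1.5(1.79) = 18.02
(6) 0.85(11.36) - 1.3(9.92) = 9.66 - 12.90 = -3.24
(7) 1.35(11.36) + 1.4(9.92) + 0.5(11.48) = 34.96
The controlling combination is 1, giving 60.00 kN/m.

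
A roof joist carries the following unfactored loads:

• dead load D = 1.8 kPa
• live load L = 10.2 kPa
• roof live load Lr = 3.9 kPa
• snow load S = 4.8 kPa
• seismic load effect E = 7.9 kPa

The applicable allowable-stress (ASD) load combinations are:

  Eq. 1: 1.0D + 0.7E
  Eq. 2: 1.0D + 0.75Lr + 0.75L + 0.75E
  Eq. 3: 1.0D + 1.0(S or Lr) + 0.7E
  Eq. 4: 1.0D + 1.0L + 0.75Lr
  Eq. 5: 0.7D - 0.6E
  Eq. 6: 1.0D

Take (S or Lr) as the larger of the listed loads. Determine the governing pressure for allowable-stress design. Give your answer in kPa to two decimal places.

(S or Lr) → S = 4.8 kPa.
Eq. 1: 1.0(1.8) + 0.7(7.9) = 1.80 + 5.53 = 7.33
Eq. 2: 1.0(1.8) + 0.75(3.9) + 0.75(10.2) + 0.75(7.9) = 18.30
Eq. 3: 1.0(1.8) + 1.0(4.8) + 0.7(7.9) = 1.80 + 4.80 + 5.53 = 12.13
Eq. 4: 1.0(1.8) + 1.0(10.2) + 0.75(3.9) = 1.80 + 10.20 + 2.93 = 14.93
Eq. 5: 0.7(1.8) - 0.6(7.9) = 1.26 - 4.74 = -3.48
Eq. 6: 1.0(1.8) = 1.80
Combination 2 governs: p = 18.30 kPa.

18.30 kPa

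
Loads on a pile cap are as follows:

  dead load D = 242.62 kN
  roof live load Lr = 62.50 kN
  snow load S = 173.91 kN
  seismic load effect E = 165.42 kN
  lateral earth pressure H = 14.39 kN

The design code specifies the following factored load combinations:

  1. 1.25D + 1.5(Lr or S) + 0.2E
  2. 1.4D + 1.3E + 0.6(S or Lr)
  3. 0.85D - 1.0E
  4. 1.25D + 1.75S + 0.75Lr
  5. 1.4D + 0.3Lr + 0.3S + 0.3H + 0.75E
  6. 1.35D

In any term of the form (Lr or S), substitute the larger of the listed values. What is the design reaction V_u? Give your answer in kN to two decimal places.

(Lr or S) → S = 173.91 kN; (S or Lr) → S = 173.91 kN.
1. 1.25(242.62) + 1.5(173.91) + 0.2(165.42) = 597.22
2. 1.4(242.62) + 1.3(165.42) + 0.6(173.91) = 659.06
3. 0.85(242.62) - 1.0(165.42) = 206.23 - 165.42 = 40.81
4. 1.25(242.62) + 1.75(173.91) + 0.75(62.50) = 654.49
5. 1.4(242.62) + 0.3(62.50) + 0.3(173.91) + 0.3(14.39) + 0.75(165.42) = 538.97
6. 1.35(242.62) = 327.54
Combination 2 governs: V_u = 659.06 kN.

659.06 kN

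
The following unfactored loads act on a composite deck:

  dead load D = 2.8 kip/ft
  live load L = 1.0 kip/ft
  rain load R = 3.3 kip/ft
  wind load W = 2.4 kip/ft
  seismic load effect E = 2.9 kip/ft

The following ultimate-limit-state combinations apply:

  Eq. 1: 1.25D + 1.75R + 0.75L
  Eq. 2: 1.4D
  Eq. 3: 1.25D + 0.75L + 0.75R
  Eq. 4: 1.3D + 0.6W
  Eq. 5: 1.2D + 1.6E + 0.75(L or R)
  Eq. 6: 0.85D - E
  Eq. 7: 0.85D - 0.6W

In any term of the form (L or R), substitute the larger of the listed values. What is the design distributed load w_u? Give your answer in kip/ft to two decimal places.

(L or R) → R = 3.3 kip/ft.
Eq. 1: 1.25(2.8) + 1.75(3.3) + 0.75(1.0) = 3.50 + 5.78 + 0.75 = 10.03
Eq. 2: 1.4(2.8) = 3.92
Eq. 3: 1.25(2.8) + 0.75(1.0) + 0.75(3.3) = 3.50 + 0.75 + 2.48 = 6.73
Eq. 4: 1.3(2.8) + 0.6(2.4) = 3.64 + 1.44 = 5.08
Eq. 5: 1.2(2.8) + 1.6(2.9) + 0.75(3.3) = 3.36 + 4.64 + 2.48 = 10.48
Eq. 6: 0.85(2.8) - 1.0(2.9) = 2.38 - 2.90 = -0.52
Eq. 7: 0.85(2.8) - 0.6(2.4) = 2.38 - 1.44 = 0.94
The controlling combination is 5, giving 10.48 kip/ft.

10.48 kip/ft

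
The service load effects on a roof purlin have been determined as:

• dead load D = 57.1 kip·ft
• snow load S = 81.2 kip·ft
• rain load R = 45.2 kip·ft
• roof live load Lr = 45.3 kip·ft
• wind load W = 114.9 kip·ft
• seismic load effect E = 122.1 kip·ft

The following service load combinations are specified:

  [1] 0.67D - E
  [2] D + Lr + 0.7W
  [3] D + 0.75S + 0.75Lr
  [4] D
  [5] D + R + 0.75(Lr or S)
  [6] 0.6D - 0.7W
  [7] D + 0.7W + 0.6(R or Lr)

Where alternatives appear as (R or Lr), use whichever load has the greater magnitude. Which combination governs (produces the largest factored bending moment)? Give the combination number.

Combination 2

(Lr or S) → S = 81.2 kip·ft; (R or Lr) → Lr = 45.3 kip·ft.
[1] 0.67(57.1) - 1.0(122.1) = 38.3 - 122.1 = -83.8
[2] 1.0(57.1) + 1.0(45.3) + 0.7(114.9) = 57.1 + 45.3 + 80.4 = 182.8
[3] 1.0(57.1) + 0.75(81.2) + 0.75(45.3) = 57.1 + 60.9 + 34.0 = 152.0
[4] 1.0(57.1) = 57.1
[5] 1.0(57.1) + 1.0(45.2) + 0.75(81.2) = 57.1 + 45.2 + 60.9 = 163.2
[6] 0.6(57.1) - 0.7(114.9) = -46.2
[7] 1.0(57.1) + 0.7(114.9) + 0.6(45.3) = 57.1 + 80.4 + 27.2 = 164.7
The largest value is 182.8 kip·ft from combination 2.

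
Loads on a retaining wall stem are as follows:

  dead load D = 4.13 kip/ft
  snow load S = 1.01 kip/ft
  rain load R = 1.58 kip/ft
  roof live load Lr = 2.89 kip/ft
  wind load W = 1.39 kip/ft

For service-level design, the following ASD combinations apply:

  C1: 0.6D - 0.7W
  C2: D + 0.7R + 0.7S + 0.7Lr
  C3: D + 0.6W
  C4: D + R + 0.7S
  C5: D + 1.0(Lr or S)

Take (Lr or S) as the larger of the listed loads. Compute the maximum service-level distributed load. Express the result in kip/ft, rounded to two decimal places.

(Lr or S) → Lr = 2.89 kip/ft.
C1: 0.6(4.13) - 0.7(1.39) = 1.51
C2: 1.0(4.13) + 0.7(1.58) + 0.7(1.01) + 0.7(2.89) = 7.97
C3: 1.0(4.13) + 0.6(1.39) = 4.96
C4: 1.0(4.13) + 1.0(1.58) + 0.7(1.01) = 6.42
C5: 1.0(4.13) + 1.0(2.89) = 7.02
The controlling combination is 2, giving 7.97 kip/ft.

7.97 kip/ft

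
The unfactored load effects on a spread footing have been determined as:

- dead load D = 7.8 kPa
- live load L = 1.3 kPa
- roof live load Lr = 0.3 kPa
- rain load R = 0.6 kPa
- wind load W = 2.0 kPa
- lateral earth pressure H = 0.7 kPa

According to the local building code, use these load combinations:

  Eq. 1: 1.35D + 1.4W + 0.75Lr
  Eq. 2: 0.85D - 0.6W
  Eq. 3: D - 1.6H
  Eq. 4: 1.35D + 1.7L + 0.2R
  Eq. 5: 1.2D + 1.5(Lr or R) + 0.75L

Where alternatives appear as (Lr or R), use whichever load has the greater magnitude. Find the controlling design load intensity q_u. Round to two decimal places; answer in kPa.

(Lr or R) → R = 0.6 kPa.
Eq. 1: 1.35(7.8) + 1.4(2.0) + 0.75(0.3) = 13.56
Eq. 2: 0.85(7.8) - 0.6(2.0) = 5.43
Eq. 3: 1.0(7.8) - 1.6(0.7) = 6.68
Eq. 4: 1.35(7.8) + 1.7(1.3) + 0.2(0.6) = 12.86
Eq. 5: 1.2(7.8) + 1.5(0.6) + 0.75(1.3) = 11.24
Maximum is from combination 1.

13.56 kPa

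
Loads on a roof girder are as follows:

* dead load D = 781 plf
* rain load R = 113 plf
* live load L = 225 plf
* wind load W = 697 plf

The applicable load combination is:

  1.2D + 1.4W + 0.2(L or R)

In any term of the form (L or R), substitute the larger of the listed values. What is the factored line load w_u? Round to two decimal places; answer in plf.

(L or R) → L = 225 plf.
1.2(781) + 1.4(697) + 0.2(225) = 937.20 + 975.80 + 45.00 = 1958.00
w_u = 1958.00 plf.

1958.00 plf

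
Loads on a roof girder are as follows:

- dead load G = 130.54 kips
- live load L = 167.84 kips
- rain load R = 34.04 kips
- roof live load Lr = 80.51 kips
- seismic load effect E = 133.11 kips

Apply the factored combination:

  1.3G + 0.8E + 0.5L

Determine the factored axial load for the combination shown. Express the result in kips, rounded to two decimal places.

360.11 kips

1.3(130.54) + 0.8(133.11) + 0.5(167.84) = 169.70 + 106.49 + 83.92 = 360.11
P_u = 360.11 kips.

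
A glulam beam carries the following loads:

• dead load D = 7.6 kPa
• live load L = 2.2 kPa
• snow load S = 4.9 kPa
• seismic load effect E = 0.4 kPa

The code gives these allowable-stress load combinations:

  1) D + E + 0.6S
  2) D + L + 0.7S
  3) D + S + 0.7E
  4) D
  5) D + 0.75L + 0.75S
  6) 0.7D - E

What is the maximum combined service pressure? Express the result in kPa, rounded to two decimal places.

1) 1.0(7.6) + 1.0(0.4) + 0.6(4.9) = 7.60 + 0.40 + 2.94 = 10.94
2) 1.0(7.6) + 1.0(2.2) + 0.7(4.9) = 7.60 + 2.20 + 3.43 = 13.23
3) 1.0(7.6) + 1.0(4.9) + 0.7(0.4) = 7.60 + 4.90 + 0.28 = 12.78
4) 1.0(7.6) = 7.60
5) 1.0(7.6) + 0.75(2.2) + 0.75(4.9) = 7.60 + 1.65 + 3.68 = 12.93
6) 0.7(7.6) - 1.0(0.4) = 5.32 - 0.40 = 4.92
Combination 2 governs: p = 13.23 kPa.

13.23 kPa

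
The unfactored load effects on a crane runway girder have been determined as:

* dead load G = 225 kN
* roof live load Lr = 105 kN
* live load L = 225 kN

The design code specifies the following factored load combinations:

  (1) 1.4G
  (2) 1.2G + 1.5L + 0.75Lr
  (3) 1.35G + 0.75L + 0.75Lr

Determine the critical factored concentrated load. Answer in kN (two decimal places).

686.25 kN

(1) 1.4(225) = 315.00
(2) 1.2(225) + 1.5(225) + 0.75(105) = 686.25
(3) 1.35(225) + 0.75(225) + 0.75(105) = 551.25
Maximum is from combination 2.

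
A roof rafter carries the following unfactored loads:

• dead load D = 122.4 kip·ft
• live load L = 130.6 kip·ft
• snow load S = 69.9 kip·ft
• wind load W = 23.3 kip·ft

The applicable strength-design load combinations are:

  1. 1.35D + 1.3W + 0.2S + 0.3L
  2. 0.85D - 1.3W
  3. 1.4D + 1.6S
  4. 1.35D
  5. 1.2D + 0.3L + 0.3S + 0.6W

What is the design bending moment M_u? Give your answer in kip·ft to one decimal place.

283.2 kip·ft

1. 1.35(122.4) + 1.3(23.3) + 0.2(69.9) + 0.3(130.6) = 248.7
2. 0.85(122.4) - 1.3(23.3) = 73.8
3. 1.4(122.4) + 1.6(69.9) = 283.2
4. 1.35(122.4) = 165.2
5. 1.2(122.4) + 0.3(130.6) + 0.3(69.9) + 0.6(23.3) = 221.0
Combination 3 governs: M_u = 283.2 kip·ft.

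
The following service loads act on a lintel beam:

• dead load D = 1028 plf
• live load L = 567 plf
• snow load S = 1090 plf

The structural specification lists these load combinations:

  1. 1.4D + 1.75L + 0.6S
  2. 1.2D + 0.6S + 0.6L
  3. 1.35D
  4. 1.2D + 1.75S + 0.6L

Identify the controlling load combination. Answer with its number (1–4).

Combination 4

1. 1.4(1028) + 1.75(567) + 0.6(1090) = 1439.2 + 992.3 + 654.0 = 3085.5
2. 1.2(1028) + 0.6(1090) + 0.6(567) = 1233.6 + 654.0 + 340.2 = 2227.8
3. 1.35(1028) = 1387.8
4. 1.2(1028) + 1.75(1090) + 0.6(567) = 1233.6 + 1907.5 + 340.2 = 3481.3
The largest value is 3481.3 plf from combination 4.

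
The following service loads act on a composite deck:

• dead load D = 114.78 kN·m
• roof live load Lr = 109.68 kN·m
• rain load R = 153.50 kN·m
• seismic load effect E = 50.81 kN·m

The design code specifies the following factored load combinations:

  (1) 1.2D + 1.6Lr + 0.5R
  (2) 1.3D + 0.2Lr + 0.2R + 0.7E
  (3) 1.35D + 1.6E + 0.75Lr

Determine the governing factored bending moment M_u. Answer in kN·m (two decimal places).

(1) 1.2(114.78) + 1.6(109.68) + 0.5(153.50) = 389.97
(2) 1.3(114.78) + 0.2(109.68) + 0.2(153.50) + 0.7(50.81) = 237.42
(3) 1.35(114.78) + 1.6(50.81) + 0.75(109.68) = 318.51
Combination 1 governs: M_u = 389.97 kN·m.

389.97 kN·m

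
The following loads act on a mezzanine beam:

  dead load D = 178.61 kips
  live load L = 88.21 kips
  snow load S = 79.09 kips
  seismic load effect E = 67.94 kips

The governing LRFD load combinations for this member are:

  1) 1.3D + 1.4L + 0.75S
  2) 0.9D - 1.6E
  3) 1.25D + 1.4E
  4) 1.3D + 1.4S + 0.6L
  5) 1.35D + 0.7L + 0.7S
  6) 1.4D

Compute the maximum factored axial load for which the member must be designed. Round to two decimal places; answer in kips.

1) 1.3(178.61) + 1.4(88.21) + 0.75(79.09) = 232.19 + 123.49 + 59.32 = 415.00
2) 0.9(178.61) - 1.6(67.94) = 160.75 - 108.70 = 52.05
3) 1.25(178.61) + 1.4(67.94) = 223.26 + 95.12 = 318.38
4) 1.3(178.61) + 1.4(79.09) + 0.6(88.21) = 232.19 + 110.73 + 52.93 = 395.85
5) 1.35(178.61) + 0.7(88.21) + 0.7(79.09) = 241.12 + 61.75 + 55.36 = 358.23
6) 1.4(178.61) = 250.05
Maximum is from combination 1.

415.00 kips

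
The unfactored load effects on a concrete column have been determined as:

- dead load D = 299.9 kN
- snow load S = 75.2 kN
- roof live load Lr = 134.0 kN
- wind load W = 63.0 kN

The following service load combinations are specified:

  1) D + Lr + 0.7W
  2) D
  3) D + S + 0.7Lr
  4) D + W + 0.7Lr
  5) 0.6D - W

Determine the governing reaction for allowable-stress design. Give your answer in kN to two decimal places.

478.00 kN

1) 1.0(299.9) + 1.0(134.0) + 0.7(63.0) = 299.90 + 134.00 + 44.10 = 478.00
2) 1.0(299.9) = 299.90
3) 1.0(299.9) + 1.0(75.2) + 0.7(134.0) = 299.90 + 75.20 + 93.80 = 468.90
4) 1.0(299.9) + 1.0(63.0) + 0.7(134.0) = 299.90 + 63.00 + 93.80 = 456.70
5) 0.6(299.9) - 1.0(63.0) = 179.94 - 63.00 = 116.94
Combination 1 governs: V = 478.00 kN.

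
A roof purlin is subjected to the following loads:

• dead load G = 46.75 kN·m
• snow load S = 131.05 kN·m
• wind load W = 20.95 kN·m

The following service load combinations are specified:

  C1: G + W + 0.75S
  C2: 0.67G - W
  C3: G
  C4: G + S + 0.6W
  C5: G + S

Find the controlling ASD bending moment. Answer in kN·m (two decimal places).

C1: 1.0(46.75) + 1.0(20.95) + 0.75(131.05) = 165.99
C2: 0.67(46.75) - 1.0(20.95) = 10.37
C3: 1.0(46.75) = 46.75
C4: 1.0(46.75) + 1.0(131.05) + 0.6(20.95) = 190.37
C5: 1.0(46.75) + 1.0(131.05) = 177.80
Maximum is from combination 4.

190.37 kN·m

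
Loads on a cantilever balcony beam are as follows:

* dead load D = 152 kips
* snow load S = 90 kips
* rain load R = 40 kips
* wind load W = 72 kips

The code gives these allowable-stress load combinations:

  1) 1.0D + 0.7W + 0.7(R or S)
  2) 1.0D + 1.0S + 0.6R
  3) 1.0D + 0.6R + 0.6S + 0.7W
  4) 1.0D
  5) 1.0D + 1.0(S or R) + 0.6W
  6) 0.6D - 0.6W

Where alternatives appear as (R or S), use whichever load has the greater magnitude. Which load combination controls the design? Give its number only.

(R or S) → S = 90 kips; (S or R) → S = 90 kips.
1) 1.0(152) + 0.7(72) + 0.7(90) = 152.0 + 50.4 + 63.0 = 265.4
2) 1.0(152) + 1.0(90) + 0.6(40) = 152.0 + 90.0 + 24.0 = 266.0
3) 1.0(152) + 0.6(40) + 0.6(90) + 0.7(72) = 152.0 + 24.0 + 54.0 + 50.4 = 280.4
4) 1.0(152) = 152.0
5) 1.0(152) + 1.0(90) + 0.6(72) = 152.0 + 90.0 + 43.2 = 285.2
6) 0.6(152) - 0.6(72) = 91.2 - 43.2 = 48.0
The largest value is 285.2 kips from combination 5.

Combination 5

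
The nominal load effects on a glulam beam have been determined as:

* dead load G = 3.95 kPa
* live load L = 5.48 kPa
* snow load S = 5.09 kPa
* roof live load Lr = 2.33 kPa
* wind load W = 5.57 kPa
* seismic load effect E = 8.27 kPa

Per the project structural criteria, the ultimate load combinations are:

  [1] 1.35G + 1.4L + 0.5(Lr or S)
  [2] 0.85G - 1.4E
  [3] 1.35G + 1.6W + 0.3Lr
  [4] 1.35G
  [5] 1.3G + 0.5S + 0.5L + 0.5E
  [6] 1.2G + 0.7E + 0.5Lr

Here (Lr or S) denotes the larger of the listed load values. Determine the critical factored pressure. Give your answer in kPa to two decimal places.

15.55 kPa

(Lr or S) → S = 5.09 kPa.
[1] 1.35(3.95) + 1.4(5.48) + 0.5(5.09) = 15.55
[2] 0.85(3.95) - 1.4(8.27) = -8.22
[3] 1.35(3.95) + 1.6(5.57) + 0.3(2.33) = 14.94
[4] 1.35(3.95) = 5.33
[5] 1.3(3.95) + 0.5(5.09) + 0.5(5.48) + 0.5(8.27) = 14.56
[6] 1.2(3.95) + 0.7(8.27) + 0.5(2.33) = 11.69
The controlling combination is 1, giving 15.55 kPa.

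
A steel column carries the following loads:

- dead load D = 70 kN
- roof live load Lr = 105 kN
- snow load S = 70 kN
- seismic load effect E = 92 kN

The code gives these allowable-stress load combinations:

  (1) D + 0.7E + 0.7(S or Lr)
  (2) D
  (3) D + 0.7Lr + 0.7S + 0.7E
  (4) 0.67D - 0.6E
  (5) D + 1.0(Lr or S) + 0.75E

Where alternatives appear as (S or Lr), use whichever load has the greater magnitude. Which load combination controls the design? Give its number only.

(S or Lr) → Lr = 105 kN; (Lr or S) → Lr = 105 kN.
(1) 1.0(70) + 0.7(92) + 0.7(105) = 70.0 + 64.4 + 73.5 = 207.9
(2) 1.0(70) = 70.0
(3) 1.0(70) + 0.7(105) + 0.7(70) + 0.7(92) = 70.0 + 73.5 + 49.0 + 64.4 = 256.9
(4) 0.67(70) - 0.6(92) = 46.9 - 55.2 = -8.3
(5) 1.0(70) + 1.0(105) + 0.75(92) = 70.0 + 105.0 + 69.0 = 244.0
The largest value is 256.9 kN from combination 3.

Combination 3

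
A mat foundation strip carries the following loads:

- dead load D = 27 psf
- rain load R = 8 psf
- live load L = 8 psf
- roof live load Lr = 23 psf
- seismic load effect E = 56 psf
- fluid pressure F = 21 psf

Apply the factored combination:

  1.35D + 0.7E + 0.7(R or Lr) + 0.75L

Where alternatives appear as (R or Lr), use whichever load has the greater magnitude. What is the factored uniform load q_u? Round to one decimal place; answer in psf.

(R or Lr) → Lr = 23 psf.
1.35(27) + 0.7(56) + 0.7(23) + 0.75(8) = 36.5 + 39.2 + 16.1 + 6.0 = 97.8
q_u = 97.8 psf.

97.8 psf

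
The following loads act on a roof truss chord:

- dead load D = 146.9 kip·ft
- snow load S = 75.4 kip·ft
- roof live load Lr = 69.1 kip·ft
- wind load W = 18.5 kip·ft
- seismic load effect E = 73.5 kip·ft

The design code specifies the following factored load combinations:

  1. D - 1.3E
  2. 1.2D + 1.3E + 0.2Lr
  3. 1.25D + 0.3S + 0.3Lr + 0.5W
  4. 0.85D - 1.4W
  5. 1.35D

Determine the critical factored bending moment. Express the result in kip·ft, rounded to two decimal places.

285.65 kip·ft

1. 1.0(146.9) - 1.3(73.5) = 51.35
2. 1.2(146.9) + 1.3(73.5) + 0.2(69.1) = 285.65
3. 1.25(146.9) + 0.3(75.4) + 0.3(69.1) + 0.5(18.5) = 236.23
4. 0.85(146.9) - 1.4(18.5) = 98.97
5. 1.35(146.9) = 198.32
Combination 2 governs: M_u = 285.65 kip·ft.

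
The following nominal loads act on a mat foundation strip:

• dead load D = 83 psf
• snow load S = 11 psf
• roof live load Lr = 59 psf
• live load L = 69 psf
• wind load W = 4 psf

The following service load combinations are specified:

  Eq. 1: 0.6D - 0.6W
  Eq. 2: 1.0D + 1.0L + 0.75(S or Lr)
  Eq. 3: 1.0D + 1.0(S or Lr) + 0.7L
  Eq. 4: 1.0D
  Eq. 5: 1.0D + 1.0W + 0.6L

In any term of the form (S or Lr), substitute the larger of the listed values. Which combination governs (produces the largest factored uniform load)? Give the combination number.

(S or Lr) → Lr = 59 psf.
Eq. 1: 0.6(83) - 0.6(4) = 49.80 - 2.40 = 47.40
Eq. 2: 1.0(83) + 1.0(69) + 0.75(59) = 83.00 + 69.00 + 44.25 = 196.25
Eq. 3: 1.0(83) + 1.0(59) + 0.7(69) = 83.00 + 59.00 + 48.30 = 190.30
Eq. 4: 1.0(83) = 83.00
Eq. 5: 1.0(83) + 1.0(4) + 0.6(69) = 83.00 + 4.00 + 41.40 = 128.40
The largest value is 196.25 psf from combination 2.

Combination 2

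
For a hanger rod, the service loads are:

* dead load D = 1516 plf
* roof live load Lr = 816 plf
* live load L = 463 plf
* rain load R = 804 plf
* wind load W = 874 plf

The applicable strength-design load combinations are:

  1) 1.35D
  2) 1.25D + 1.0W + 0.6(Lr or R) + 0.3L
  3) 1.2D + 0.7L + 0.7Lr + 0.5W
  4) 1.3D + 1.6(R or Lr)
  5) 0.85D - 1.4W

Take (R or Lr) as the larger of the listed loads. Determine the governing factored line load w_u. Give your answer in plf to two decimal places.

(Lr or R) → Lr = 816 plf; (R or Lr) → Lr = 816 plf.
1) 1.35(1516) = 2046.60
2) 1.25(1516) + 1.0(874) + 0.6(816) + 0.3(463) = 3397.50
3) 1.2(1516) + 0.7(463) + 0.7(816) + 0.5(874) = 3151.50
4) 1.3(1516) + 1.6(816) = 3276.40
5) 0.85(1516) - 1.4(874) = 65.00
Combination 2 governs: w_u = 3397.50 plf.

3397.50 plf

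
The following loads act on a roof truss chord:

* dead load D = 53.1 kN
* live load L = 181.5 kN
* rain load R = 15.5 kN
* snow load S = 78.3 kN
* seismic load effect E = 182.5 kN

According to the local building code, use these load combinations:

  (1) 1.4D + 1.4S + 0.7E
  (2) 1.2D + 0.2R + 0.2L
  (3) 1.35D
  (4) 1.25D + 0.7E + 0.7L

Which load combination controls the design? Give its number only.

(1) 1.4(53.1) + 1.4(78.3) + 0.7(182.5) = 74.3 + 109.6 + 127.8 = 311.7
(2) 1.2(53.1) + 0.2(15.5) + 0.2(181.5) = 63.7 + 3.1 + 36.3 = 103.1
(3) 1.35(53.1) = 71.7
(4) 1.25(53.1) + 0.7(182.5) + 0.7(181.5) = 321.2
The largest value is 321.2 kN from combination 4.

Combination 4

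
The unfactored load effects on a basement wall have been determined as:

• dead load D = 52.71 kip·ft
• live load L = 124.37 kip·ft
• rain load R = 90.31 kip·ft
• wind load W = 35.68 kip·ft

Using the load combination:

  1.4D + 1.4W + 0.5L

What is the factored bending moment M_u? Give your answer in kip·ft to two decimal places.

185.93 kip·ft

1.4(52.71) + 1.4(35.68) + 0.5(124.37) = 73.79 + 49.95 + 62.19 = 185.93
M_u = 185.93 kip·ft.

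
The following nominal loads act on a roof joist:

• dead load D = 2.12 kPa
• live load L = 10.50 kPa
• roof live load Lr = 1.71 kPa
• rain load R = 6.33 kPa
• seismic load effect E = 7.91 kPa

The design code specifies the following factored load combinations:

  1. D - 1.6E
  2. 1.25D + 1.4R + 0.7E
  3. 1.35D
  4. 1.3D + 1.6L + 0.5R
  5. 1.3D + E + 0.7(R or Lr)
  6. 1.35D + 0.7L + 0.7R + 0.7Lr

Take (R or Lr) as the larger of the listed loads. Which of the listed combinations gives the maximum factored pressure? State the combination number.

Combination 4

(R or Lr) → R = 6.33 kPa.
1. 1.0(2.12) - 1.6(7.91) = 2.12 - 12.66 = -10.54
2. 1.25(2.12) + 1.4(6.33) + 0.7(7.91) = 2.65 + 8.86 + 5.54 = 17.05
3. 1.35(2.12) = 2.86
4. 1.3(2.12) + 1.6(10.50) + 0.5(6.33) = 22.72
5. 1.3(2.12) + 1.0(7.91) + 0.7(6.33) = 2.76 + 7.91 + 4.43 = 15.10
6. 1.35(2.12) + 0.7(10.50) + 0.7(6.33) + 0.7(1.71) = 2.86 + 7.35 + 4.43 + 1.20 = 15.84
The largest value is 22.72 kPa from combination 4.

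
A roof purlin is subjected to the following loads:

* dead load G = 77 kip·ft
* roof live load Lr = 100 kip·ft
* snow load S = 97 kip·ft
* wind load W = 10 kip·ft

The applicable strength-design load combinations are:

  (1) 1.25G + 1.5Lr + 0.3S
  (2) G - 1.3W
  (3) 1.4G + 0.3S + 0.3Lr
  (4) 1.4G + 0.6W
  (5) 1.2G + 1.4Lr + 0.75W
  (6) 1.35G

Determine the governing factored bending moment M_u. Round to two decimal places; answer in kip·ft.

275.35 kip·ft

(1) 1.25(77) + 1.5(100) + 0.3(97) = 275.35
(2) 1.0(77) - 1.3(10) = 64.00
(3) 1.4(77) + 0.3(97) + 0.3(100) = 166.90
(4) 1.4(77) + 0.6(10) = 113.80
(5) 1.2(77) + 1.4(100) + 0.75(10) = 239.90
(6) 1.35(77) = 103.95
Maximum is from combination 1.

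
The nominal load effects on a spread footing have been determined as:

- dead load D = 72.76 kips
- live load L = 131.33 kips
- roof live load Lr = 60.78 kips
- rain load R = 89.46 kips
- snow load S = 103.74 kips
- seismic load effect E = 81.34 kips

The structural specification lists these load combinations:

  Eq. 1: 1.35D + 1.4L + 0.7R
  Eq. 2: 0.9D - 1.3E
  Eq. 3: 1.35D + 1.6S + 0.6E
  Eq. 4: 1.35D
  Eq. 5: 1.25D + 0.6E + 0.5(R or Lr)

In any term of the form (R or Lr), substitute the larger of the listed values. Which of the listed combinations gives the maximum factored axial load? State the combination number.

(R or Lr) → R = 89.46 kips.
Eq. 1: 1.35(72.76) + 1.4(131.33) + 0.7(89.46) = 344.71
Eq. 2: 0.9(72.76) - 1.3(81.34) = -40.26
Eq. 3: 1.35(72.76) + 1.6(103.74) + 0.6(81.34) = 313.01
Eq. 4: 1.35(72.76) = 98.23
Eq. 5: 1.25(72.76) + 0.6(81.34) + 0.5(89.46) = 184.48
The largest value is 344.71 kips from combination 1.

Combination 1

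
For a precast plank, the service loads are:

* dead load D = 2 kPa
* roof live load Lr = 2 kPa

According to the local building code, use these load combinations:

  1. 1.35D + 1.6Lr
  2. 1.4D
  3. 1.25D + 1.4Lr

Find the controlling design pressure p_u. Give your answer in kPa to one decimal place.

5.9 kPa

1. 1.35(2) + 1.6(2) = 5.9
2. 1.4(2) = 2.8
3. 1.25(2) + 1.4(2) = 5.3
Maximum is from combination 1.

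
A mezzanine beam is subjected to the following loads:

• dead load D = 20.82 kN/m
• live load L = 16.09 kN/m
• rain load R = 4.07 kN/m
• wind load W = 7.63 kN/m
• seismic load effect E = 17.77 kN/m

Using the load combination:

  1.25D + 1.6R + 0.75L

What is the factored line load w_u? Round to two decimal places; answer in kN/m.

44.60 kN/m

1.25(20.82) + 1.6(4.07) + 0.75(16.09) = 44.60
w_u = 44.60 kN/m.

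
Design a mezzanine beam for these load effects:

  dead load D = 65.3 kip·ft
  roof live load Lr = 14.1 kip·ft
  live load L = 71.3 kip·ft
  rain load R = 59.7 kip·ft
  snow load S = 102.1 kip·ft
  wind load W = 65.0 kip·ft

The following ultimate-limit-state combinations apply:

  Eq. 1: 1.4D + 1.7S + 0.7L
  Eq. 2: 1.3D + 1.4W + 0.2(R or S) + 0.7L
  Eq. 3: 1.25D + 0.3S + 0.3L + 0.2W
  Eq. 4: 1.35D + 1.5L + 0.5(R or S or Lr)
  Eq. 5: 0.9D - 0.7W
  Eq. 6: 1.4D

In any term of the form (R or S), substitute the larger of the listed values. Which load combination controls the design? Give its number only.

(R or S) → S = 102.1 kip·ft; (R or S or Lr) → S = 102.1 kip·ft.
Eq. 1: 1.4(65.3) + 1.7(102.1) + 0.7(71.3) = 91.42 + 173.57 + 49.91 = 314.90
Eq. 2: 1.3(65.3) + 1.4(65.0) + 0.2(102.1) + 0.7(71.3) = 84.89 + 91.00 + 20.42 + 49.91 = 246.22
Eq. 3: 1.25(65.3) + 0.3(102.1) + 0.3(71.3) + 0.2(65.0) = 81.63 + 30.63 + 21.39 + 13.00 = 146.65
Eq. 4: 1.35(65.3) + 1.5(71.3) + 0.5(102.1) = 88.16 + 106.95 + 51.05 = 246.16
Eq. 5: 0.9(65.3) - 0.7(65.0) = 58.77 - 45.50 = 13.27
Eq. 6: 1.4(65.3) = 91.42
The largest value is 314.90 kip·ft from combination 1.

Combination 1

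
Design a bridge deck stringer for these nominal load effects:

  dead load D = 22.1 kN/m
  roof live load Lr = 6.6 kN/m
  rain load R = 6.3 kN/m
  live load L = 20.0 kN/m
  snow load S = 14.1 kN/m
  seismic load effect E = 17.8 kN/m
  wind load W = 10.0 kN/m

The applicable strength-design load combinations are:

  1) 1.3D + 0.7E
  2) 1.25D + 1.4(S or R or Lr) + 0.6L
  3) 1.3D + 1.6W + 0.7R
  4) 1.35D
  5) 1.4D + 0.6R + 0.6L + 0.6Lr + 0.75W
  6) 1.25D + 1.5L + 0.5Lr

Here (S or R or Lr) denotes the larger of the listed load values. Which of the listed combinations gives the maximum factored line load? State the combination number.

(S or R or Lr) → S = 14.1 kN/m.
1) 1.3(22.1) + 0.7(17.8) = 28.73 + 12.46 = 41.19
2) 1.25(22.1) + 1.4(14.1) + 0.6(20.0) = 27.63 + 19.74 + 12.00 = 59.37
3) 1.3(22.1) + 1.6(10.0) + 0.7(6.3) = 28.73 + 16.00 + 4.41 = 49.14
4) 1.35(22.1) = 29.84
5) 1.4(22.1) + 0.6(6.3) + 0.6(20.0) + 0.6(6.6) + 0.75(10.0) = 30.94 + 3.78 + 12.00 + 3.96 + 7.50 = 58.18
6) 1.25(22.1) + 1.5(20.0) + 0.5(6.6) = 27.63 + 30.00 + 3.30 = 60.93
The largest value is 60.93 kN/m from combination 6.

Combination 6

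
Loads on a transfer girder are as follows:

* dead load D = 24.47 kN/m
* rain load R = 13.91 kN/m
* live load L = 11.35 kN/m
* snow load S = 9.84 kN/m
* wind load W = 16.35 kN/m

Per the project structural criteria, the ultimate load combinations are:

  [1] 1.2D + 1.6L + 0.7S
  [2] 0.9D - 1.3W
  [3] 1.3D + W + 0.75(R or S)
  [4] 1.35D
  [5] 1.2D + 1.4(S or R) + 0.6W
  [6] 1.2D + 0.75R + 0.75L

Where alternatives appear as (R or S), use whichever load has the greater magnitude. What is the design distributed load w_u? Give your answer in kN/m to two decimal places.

58.65 kN/m

(R or S) → R = 13.91 kN/m; (S or R) → R = 13.91 kN/m.
[1] 1.2(24.47) + 1.6(11.35) + 0.7(9.84) = 54.41
[2] 0.9(24.47) - 1.3(16.35) = 0.77
[3] 1.3(24.47) + 1.0(16.35) + 0.75(13.91) = 58.59
[4] 1.35(24.47) = 33.03
[5] 1.2(24.47) + 1.4(13.91) + 0.6(16.35) = 58.65
[6] 1.2(24.47) + 0.75(13.91) + 0.75(11.35) = 48.31
Combination 5 governs: w_u = 58.65 kN/m.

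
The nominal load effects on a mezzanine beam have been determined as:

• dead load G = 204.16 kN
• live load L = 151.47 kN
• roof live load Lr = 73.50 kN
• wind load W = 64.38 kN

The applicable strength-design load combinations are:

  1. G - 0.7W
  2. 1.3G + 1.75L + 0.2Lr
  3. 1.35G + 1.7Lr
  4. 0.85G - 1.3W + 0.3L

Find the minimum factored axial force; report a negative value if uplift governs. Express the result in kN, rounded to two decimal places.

1. 1.0(204.16) - 0.7(64.38) = 204.16 - 45.07 = 159.09
2. 1.3(204.16) + 1.75(151.47) + 0.2(73.50) = 265.41 + 265.07 + 14.70 = 545.18
3. 1.35(204.16) + 1.7(73.50) = 275.62 + 124.95 = 400.57
4. 0.85(204.16) - 1.3(64.38) + 0.3(151.47) = 135.28
Combination 4 gives the minimum: 135.28 kN.

135.28 kN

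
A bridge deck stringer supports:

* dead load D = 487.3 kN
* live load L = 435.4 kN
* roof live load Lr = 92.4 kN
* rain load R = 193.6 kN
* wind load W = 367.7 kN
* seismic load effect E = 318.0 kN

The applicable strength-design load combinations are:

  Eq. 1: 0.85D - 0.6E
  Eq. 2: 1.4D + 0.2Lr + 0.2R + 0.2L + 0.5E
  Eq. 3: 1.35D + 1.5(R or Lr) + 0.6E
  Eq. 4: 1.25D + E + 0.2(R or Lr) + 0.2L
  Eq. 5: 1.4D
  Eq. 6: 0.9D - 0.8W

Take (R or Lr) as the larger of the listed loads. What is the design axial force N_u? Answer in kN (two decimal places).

(R or Lr) → R = 193.6 kN.
Eq. 1: 0.85(487.3) - 0.6(318.0) = 223.41
Eq. 2: 1.4(487.3) + 0.2(92.4) + 0.2(193.6) + 0.2(435.4) + 0.5(318.0) = 985.50
Eq. 3: 1.35(487.3) + 1.5(193.6) + 0.6(318.0) = 1139.06
Eq. 4: 1.25(487.3) + 1.0(318.0) + 0.2(193.6) + 0.2(435.4) = 1052.93
Eq. 5: 1.4(487.3) = 682.22
Eq. 6: 0.9(487.3) - 0.8(367.7) = 144.41
Combination 3 governs: N_u = 1139.06 kN.

1139.06 kN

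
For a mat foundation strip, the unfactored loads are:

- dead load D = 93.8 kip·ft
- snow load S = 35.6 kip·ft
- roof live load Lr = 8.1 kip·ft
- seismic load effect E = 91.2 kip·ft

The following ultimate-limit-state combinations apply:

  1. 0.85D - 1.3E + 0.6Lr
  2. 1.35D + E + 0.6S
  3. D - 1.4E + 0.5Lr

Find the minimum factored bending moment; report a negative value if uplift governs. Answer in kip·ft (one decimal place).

-34.0 kip·ft

1. 0.85(93.8) - 1.3(91.2) + 0.6(8.1) = 79.7 - 118.6 + 4.9 = -34.0
2. 1.35(93.8) + 1.0(91.2) + 0.6(35.6) = 126.6 + 91.2 + 21.4 = 239.2
3. 1.0(93.8) - 1.4(91.2) + 0.5(8.1) = 93.8 - 127.7 + 4.1 = -29.8
Combination 1 gives the minimum: -34.0 kip·ft.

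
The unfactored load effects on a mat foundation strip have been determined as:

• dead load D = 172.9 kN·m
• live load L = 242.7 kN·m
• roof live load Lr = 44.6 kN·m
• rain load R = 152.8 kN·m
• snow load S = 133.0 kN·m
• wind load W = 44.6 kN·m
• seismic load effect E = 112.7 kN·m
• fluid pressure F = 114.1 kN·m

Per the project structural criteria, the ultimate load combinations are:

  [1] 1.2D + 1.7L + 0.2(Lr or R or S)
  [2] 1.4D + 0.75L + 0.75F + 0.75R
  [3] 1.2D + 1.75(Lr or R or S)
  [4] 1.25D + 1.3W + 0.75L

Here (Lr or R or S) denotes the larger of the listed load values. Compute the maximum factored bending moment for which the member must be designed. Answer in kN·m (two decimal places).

650.63 kN·m

(Lr or R or S) → R = 152.8 kN·m.
[1] 1.2(172.9) + 1.7(242.7) + 0.2(152.8) = 650.63
[2] 1.4(172.9) + 0.75(242.7) + 0.75(114.1) + 0.75(152.8) = 624.26
[3] 1.2(172.9) + 1.75(152.8) = 474.88
[4] 1.25(172.9) + 1.3(44.6) + 0.75(242.7) = 456.13
Combination 1 governs: M_u = 650.63 kN·m.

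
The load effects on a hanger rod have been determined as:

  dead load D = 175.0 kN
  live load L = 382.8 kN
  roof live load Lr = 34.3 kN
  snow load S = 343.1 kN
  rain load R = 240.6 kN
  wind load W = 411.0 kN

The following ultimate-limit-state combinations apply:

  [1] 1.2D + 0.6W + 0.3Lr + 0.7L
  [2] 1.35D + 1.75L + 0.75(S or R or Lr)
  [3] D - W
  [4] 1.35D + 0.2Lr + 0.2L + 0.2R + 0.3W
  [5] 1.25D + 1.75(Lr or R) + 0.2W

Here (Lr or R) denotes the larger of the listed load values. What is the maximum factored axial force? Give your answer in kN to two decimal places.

(S or R or Lr) → S = 343.1 kN; (Lr or R) → R = 240.6 kN.
[1] 1.2(175.0) + 0.6(411.0) + 0.3(34.3) + 0.7(382.8) = 734.85
[2] 1.35(175.0) + 1.75(382.8) + 0.75(343.1) = 1163.48
[3] 1.0(175.0) - 1.0(411.0) = -236.00
[4] 1.35(175.0) + 0.2(34.3) + 0.2(382.8) + 0.2(240.6) + 0.3(411.0) = 491.09
[5] 1.25(175.0) + 1.75(240.6) + 0.2(411.0) = 722.00
Combination 2 governs: N_u = 1163.48 kN.

1163.48 kN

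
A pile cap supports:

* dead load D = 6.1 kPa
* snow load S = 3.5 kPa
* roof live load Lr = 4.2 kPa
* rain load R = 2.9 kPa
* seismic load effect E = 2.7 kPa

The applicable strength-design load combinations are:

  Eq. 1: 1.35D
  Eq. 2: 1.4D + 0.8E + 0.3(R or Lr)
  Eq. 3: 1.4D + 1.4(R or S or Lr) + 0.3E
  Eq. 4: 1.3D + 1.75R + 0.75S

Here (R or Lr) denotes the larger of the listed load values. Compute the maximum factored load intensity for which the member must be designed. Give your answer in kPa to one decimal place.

(R or Lr) → Lr = 4.2 kPa; (R or S or Lr) → Lr = 4.2 kPa.
Eq. 1: 1.35(6.1) = 8.2
Eq. 2: 1.4(6.1) + 0.8(2.7) + 0.3(4.2) = 8.5 + 2.2 + 1.3 = 12.0
Eq. 3: 1.4(6.1) + 1.4(4.2) + 0.3(2.7) = 8.5 + 5.9 + 0.8 = 15.2
Eq. 4: 1.3(6.1) + 1.75(2.9) + 0.75(3.5) = 7.9 + 5.1 + 2.6 = 15.6
Maximum is from combination 4.

15.6 kPa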